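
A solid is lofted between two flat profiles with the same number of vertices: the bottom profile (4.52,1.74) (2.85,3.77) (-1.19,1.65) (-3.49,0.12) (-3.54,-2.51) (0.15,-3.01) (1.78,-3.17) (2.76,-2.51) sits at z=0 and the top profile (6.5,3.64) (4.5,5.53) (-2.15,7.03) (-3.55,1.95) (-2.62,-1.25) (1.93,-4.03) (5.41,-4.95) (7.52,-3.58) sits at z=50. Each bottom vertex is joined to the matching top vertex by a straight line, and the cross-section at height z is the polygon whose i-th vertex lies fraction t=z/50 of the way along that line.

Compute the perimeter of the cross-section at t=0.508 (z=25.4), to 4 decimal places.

Cross-section at t=0.508: each vertex is (1-t)·p0[i] + t·p1[i].
  v1: (1-0.508)·(4.52,1.74) + 0.508·(6.5,3.64) = (5.5258,2.7052)
  v2: (1-0.508)·(2.85,3.77) + 0.508·(4.5,5.53) = (3.6882,4.6641)
  v3: (1-0.508)·(-1.19,1.65) + 0.508·(-2.15,7.03) = (-1.6777,4.3830)
  v4: (1-0.508)·(-3.49,0.12) + 0.508·(-3.55,1.95) = (-3.5205,1.0496)
  v5: (1-0.508)·(-3.54,-2.51) + 0.508·(-2.62,-1.25) = (-3.0726,-1.8699)
  v6: (1-0.508)·(0.15,-3.01) + 0.508·(1.93,-4.03) = (1.0542,-3.5282)
  v7: (1-0.508)·(1.78,-3.17) + 0.508·(5.41,-4.95) = (3.6240,-4.0742)
  v8: (1-0.508)·(2.76,-2.51) + 0.508·(7.52,-3.58) = (5.1781,-3.0536)
Perimeter = Σ |v_{i+1} − v_i|:
  edge 1→2: √(-1.8376² + 1.9589²) = 2.6859 (running 2.6859)
  edge 2→3: √(-5.3659² + -0.2810²) = 5.3732 (running 8.0591)
  edge 3→4: √(-1.8428² + -3.3334²) = 3.8089 (running 11.8680)
  edge 4→5: √(0.4478² + -2.9196²) = 2.9537 (running 14.8217)
  edge 5→6: √(4.1269² + -1.6582²) = 4.4476 (running 19.2693)
  edge 6→7: √(2.5698² + -0.5461²) = 2.6272 (running 21.8965)
  edge 7→8: √(1.5540² + 1.0207²) = 1.8593 (running 23.7557)
  edge 8→1: √(0.3478² + 5.7588²) = 5.7693 (running 29.5250)
Perimeter = 29.5250

Perimeter at t=0.508: 29.5250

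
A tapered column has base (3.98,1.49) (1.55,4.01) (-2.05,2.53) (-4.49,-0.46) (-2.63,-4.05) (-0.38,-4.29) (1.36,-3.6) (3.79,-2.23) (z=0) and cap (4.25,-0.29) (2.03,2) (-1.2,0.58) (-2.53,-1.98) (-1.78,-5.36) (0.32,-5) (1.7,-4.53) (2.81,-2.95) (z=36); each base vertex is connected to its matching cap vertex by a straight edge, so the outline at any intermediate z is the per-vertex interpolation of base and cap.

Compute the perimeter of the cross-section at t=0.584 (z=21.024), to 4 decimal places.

Perimeter at t=0.584: 23.2054

Cross-section at t=0.584: each vertex is (1-t)·p0[i] + t·p1[i].
  v1: (1-0.584)·(3.98,1.49) + 0.584·(4.25,-0.29) = (4.1377,0.4505)
  v2: (1-0.584)·(1.55,4.01) + 0.584·(2.03,2) = (1.8303,2.8362)
  v3: (1-0.584)·(-2.05,2.53) + 0.584·(-1.2,0.58) = (-1.5536,1.3912)
  v4: (1-0.584)·(-4.49,-0.46) + 0.584·(-2.53,-1.98) = (-3.3454,-1.3477)
  v5: (1-0.584)·(-2.63,-4.05) + 0.584·(-1.78,-5.36) = (-2.1336,-4.8150)
  v6: (1-0.584)·(-0.38,-4.29) + 0.584·(0.32,-5) = (0.0288,-4.7046)
  v7: (1-0.584)·(1.36,-3.6) + 0.584·(1.7,-4.53) = (1.5586,-4.1431)
  v8: (1-0.584)·(3.79,-2.23) + 0.584·(2.81,-2.95) = (3.2177,-2.6505)
Perimeter = Σ |v_{i+1} − v_i|:
  edge 1→2: √(-2.3074² + 2.3857²) = 3.3189 (running 3.3189)
  edge 2→3: √(-3.3839² + -1.4450²) = 3.6795 (running 6.9985)
  edge 3→4: √(-1.7918² + -2.7389²) = 3.2729 (running 10.2714)
  edge 4→5: √(1.2118² + -3.4674²) = 3.6730 (running 13.9444)
  edge 5→6: √(2.1624² + 0.1104²) = 2.1652 (running 16.1096)
  edge 6→7: √(1.5298² + 0.5615²) = 1.6296 (running 17.7391)
  edge 7→8: √(1.6591² + 1.4926²) = 2.2317 (running 19.9709)
  edge 8→1: √(0.9200² + 3.1010²) = 3.2346 (running 23.2054)
Perimeter = 23.2054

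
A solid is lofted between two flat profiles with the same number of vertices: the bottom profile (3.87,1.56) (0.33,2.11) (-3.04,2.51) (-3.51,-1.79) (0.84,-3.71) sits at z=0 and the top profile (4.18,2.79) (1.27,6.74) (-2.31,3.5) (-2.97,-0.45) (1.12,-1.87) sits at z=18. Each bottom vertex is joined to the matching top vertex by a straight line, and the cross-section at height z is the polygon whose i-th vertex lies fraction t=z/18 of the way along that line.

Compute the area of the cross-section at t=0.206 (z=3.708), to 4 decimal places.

Cross-section at t=0.206: each vertex is (1-t)·p0[i] + t·p1[i].
  v1: (1-0.206)·(3.87,1.56) + 0.206·(4.18,2.79) = (3.9339,1.8134)
  v2: (1-0.206)·(0.33,2.11) + 0.206·(1.27,6.74) = (0.5236,3.0638)
  v3: (1-0.206)·(-3.04,2.51) + 0.206·(-2.31,3.5) = (-2.8896,2.7139)
  v4: (1-0.206)·(-3.51,-1.79) + 0.206·(-2.97,-0.45) = (-3.3988,-1.5140)
  v5: (1-0.206)·(0.84,-3.71) + 0.206·(1.12,-1.87) = (0.8977,-3.3310)
Shoelace sum Σ(x_i·y_{i+1} − x_{i+1}·y_i):
  i=1: 3.9339·3.0638 − 0.5236·1.8134 = +11.1029 (running +11.1029)
  i=2: 0.5236·2.7139 − -2.8896·3.0638 = +10.2743 (running +21.3772)
  i=3: -2.8896·-1.5140 − -3.3988·2.7139 = +13.5988 (running +34.9760)
  i=4: -3.3988·-3.3310 − 0.8977·-1.5140 = +12.6802 (running +47.6562)
  i=5: 0.8977·1.8134 − 3.9339·-3.3310 = +14.7314 (running +62.3876)
Area = |Σ|/2 = |62.3876|/2 = 31.1938

Area at t=0.206: 31.1938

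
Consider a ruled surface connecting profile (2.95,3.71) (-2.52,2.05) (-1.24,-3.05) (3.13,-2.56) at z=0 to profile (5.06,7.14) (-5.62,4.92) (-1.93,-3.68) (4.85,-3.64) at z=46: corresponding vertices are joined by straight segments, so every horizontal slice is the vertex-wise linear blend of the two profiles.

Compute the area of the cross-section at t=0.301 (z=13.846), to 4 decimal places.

Cross-section at t=0.301: each vertex is (1-t)·p0[i] + t·p1[i].
  v1: (1-0.301)·(2.95,3.71) + 0.301·(5.06,7.14) = (3.5851,4.7424)
  v2: (1-0.301)·(-2.52,2.05) + 0.301·(-5.62,4.92) = (-3.4531,2.9139)
  v3: (1-0.301)·(-1.24,-3.05) + 0.301·(-1.93,-3.68) = (-1.4477,-3.2396)
  v4: (1-0.301)·(3.13,-2.56) + 0.301·(4.85,-3.64) = (3.6477,-2.8851)
Shoelace sum Σ(x_i·y_{i+1} − x_{i+1}·y_i):
  i=1: 3.5851·2.9139 − -3.4531·4.7424 = +26.8226 (running +26.8226)
  i=2: -3.4531·-3.2396 − -1.4477·2.9139 = +15.4051 (running +42.2278)
  i=3: -1.4477·-2.8851 − 3.6477·-3.2396 = +15.9940 (running +58.2217)
  i=4: 3.6477·4.7424 − 3.5851·-2.8851 = +27.6424 (running +85.8641)
Area = |Σ|/2 = |85.8641|/2 = 42.9321

Area at t=0.301: 42.9321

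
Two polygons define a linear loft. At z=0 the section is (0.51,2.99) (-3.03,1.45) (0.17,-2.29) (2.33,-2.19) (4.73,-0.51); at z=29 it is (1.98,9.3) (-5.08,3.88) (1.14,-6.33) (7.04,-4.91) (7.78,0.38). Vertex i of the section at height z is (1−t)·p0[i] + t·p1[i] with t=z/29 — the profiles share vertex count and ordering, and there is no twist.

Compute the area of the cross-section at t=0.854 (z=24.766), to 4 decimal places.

Area at t=0.854: 98.9316

Cross-section at t=0.854: each vertex is (1-t)·p0[i] + t·p1[i].
  v1: (1-0.854)·(0.51,2.99) + 0.854·(1.98,9.3) = (1.7654,8.3787)
  v2: (1-0.854)·(-3.03,1.45) + 0.854·(-5.08,3.88) = (-4.7807,3.5252)
  v3: (1-0.854)·(0.17,-2.29) + 0.854·(1.14,-6.33) = (0.9984,-5.7402)
  v4: (1-0.854)·(2.33,-2.19) + 0.854·(7.04,-4.91) = (6.3523,-4.5129)
  v5: (1-0.854)·(4.73,-0.51) + 0.854·(7.78,0.38) = (7.3347,0.2501)
Shoelace sum Σ(x_i·y_{i+1} − x_{i+1}·y_i):
  i=1: 1.7654·3.5252 − -4.7807·8.3787 = +46.2796 (running +46.2796)
  i=2: -4.7807·-5.7402 − 0.9984·3.5252 = +23.9225 (running +70.2021)
  i=3: 0.9984·-4.5129 − 6.3523·-5.7402 = +31.9579 (running +102.1599)
  i=4: 6.3523·0.2501 − 7.3347·-4.5129 = +34.6891 (running +136.8490)
  i=5: 7.3347·8.3787 − 1.7654·0.2501 = +61.0141 (running +197.8631)
Area = |Σ|/2 = |197.8631|/2 = 98.9316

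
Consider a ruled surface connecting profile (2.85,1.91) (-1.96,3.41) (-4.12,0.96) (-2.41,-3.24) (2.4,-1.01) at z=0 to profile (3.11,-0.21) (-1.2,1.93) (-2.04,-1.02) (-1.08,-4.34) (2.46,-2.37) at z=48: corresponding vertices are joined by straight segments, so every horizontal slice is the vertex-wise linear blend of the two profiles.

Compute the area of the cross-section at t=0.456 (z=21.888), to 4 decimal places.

Area at t=0.456: 24.6722

Cross-section at t=0.456: each vertex is (1-t)·p0[i] + t·p1[i].
  v1: (1-0.456)·(2.85,1.91) + 0.456·(3.11,-0.21) = (2.9686,0.9433)
  v2: (1-0.456)·(-1.96,3.41) + 0.456·(-1.2,1.93) = (-1.6134,2.7351)
  v3: (1-0.456)·(-4.12,0.96) + 0.456·(-2.04,-1.02) = (-3.1715,0.0571)
  v4: (1-0.456)·(-2.41,-3.24) + 0.456·(-1.08,-4.34) = (-1.8035,-3.7416)
  v5: (1-0.456)·(2.4,-1.01) + 0.456·(2.46,-2.37) = (2.4274,-1.6302)
Shoelace sum Σ(x_i·y_{i+1} − x_{i+1}·y_i):
  i=1: 2.9686·2.7351 − -1.6134·0.9433 = +9.6413 (running +9.6413)
  i=2: -1.6134·0.0571 − -3.1715·2.7351 = +8.5823 (running +18.2236)
  i=3: -3.1715·-3.7416 − -1.8035·0.0571 = +11.9696 (running +30.1932)
  i=4: -1.8035·-1.6302 − 2.4274·-3.7416 = +12.0222 (running +42.2154)
  i=5: 2.4274·0.9433 − 2.9686·-1.6302 = +7.1289 (running +49.3443)
Area = |Σ|/2 = |49.3443|/2 = 24.6722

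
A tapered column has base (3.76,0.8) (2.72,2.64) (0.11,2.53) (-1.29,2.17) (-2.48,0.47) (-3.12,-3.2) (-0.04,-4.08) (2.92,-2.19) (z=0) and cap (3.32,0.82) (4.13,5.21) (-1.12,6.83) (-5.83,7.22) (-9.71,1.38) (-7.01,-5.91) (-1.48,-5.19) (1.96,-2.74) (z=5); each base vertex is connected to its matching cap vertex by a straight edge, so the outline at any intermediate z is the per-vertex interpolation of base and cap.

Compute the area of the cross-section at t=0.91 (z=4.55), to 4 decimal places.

Cross-section at t=0.91: each vertex is (1-t)·p0[i] + t·p1[i].
  v1: (1-0.91)·(3.76,0.8) + 0.91·(3.32,0.82) = (3.3596,0.8182)
  v2: (1-0.91)·(2.72,2.64) + 0.91·(4.13,5.21) = (4.0031,4.9787)
  v3: (1-0.91)·(0.11,2.53) + 0.91·(-1.12,6.83) = (-1.0093,6.4430)
  v4: (1-0.91)·(-1.29,2.17) + 0.91·(-5.83,7.22) = (-5.4214,6.7655)
  v5: (1-0.91)·(-2.48,0.47) + 0.91·(-9.71,1.38) = (-9.0593,1.2981)
  v6: (1-0.91)·(-3.12,-3.2) + 0.91·(-7.01,-5.91) = (-6.6599,-5.6661)
  v7: (1-0.91)·(-0.04,-4.08) + 0.91·(-1.48,-5.19) = (-1.3504,-5.0901)
  v8: (1-0.91)·(2.92,-2.19) + 0.91·(1.96,-2.74) = (2.0464,-2.6905)
Shoelace sum Σ(x_i·y_{i+1} − x_{i+1}·y_i):
  i=1: 3.3596·4.9787 − 4.0031·0.8182 = +13.4511 (running +13.4511)
  i=2: 4.0031·6.4430 − -1.0093·4.9787 = +30.8170 (running +44.2681)
  i=3: -1.0093·6.7655 − -5.4214·6.4430 = +28.1017 (running +72.3697)
  i=4: -5.4214·1.2981 − -9.0593·6.7655 = +54.2532 (running +126.6229)
  i=5: -9.0593·-5.6661 − -6.6599·1.2981 = +59.9761 (running +186.5990)
  i=6: -6.6599·-5.0901 − -1.3504·-5.6661 = +26.2481 (running +212.8471)
  i=7: -1.3504·-2.6905 − 2.0464·-5.0901 = +14.0496 (running +226.8967)
  i=8: 2.0464·0.8182 − 3.3596·-2.6905 = +10.7134 (running +237.6101)
Area = |Σ|/2 = |237.6101|/2 = 118.8050

Area at t=0.91: 118.8050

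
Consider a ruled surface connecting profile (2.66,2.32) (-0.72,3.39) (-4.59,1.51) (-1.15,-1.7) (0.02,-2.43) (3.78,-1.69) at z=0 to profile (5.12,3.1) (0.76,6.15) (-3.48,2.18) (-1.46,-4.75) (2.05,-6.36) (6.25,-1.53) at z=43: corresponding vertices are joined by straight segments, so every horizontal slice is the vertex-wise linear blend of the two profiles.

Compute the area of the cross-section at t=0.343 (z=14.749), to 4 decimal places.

Cross-section at t=0.343: each vertex is (1-t)·p0[i] + t·p1[i].
  v1: (1-0.343)·(2.66,2.32) + 0.343·(5.12,3.1) = (3.5038,2.5875)
  v2: (1-0.343)·(-0.72,3.39) + 0.343·(0.76,6.15) = (-0.2124,4.3367)
  v3: (1-0.343)·(-4.59,1.51) + 0.343·(-3.48,2.18) = (-4.2093,1.7398)
  v4: (1-0.343)·(-1.15,-1.7) + 0.343·(-1.46,-4.75) = (-1.2563,-2.7462)
  v5: (1-0.343)·(0.02,-2.43) + 0.343·(2.05,-6.36) = (0.7163,-3.7780)
  v6: (1-0.343)·(3.78,-1.69) + 0.343·(6.25,-1.53) = (4.6272,-1.6351)
Shoelace sum Σ(x_i·y_{i+1} − x_{i+1}·y_i):
  i=1: 3.5038·4.3367 − -0.2124·2.5875 = +15.7443 (running +15.7443)
  i=2: -0.2124·1.7398 − -4.2093·4.3367 = +17.8848 (running +33.6291)
  i=3: -4.2093·-2.7462 − -1.2563·1.7398 = +13.7451 (running +47.3741)
  i=4: -1.2563·-3.7780 − 0.7163·-2.7462 = +6.7134 (running +54.0876)
  i=5: 0.7163·-1.6351 − 4.6272·-3.7780 = +16.3103 (running +70.3979)
  i=6: 4.6272·2.5875 − 3.5038·-1.6351 = +17.7022 (running +88.1001)
Area = |Σ|/2 = |88.1001|/2 = 44.0500

Area at t=0.343: 44.0500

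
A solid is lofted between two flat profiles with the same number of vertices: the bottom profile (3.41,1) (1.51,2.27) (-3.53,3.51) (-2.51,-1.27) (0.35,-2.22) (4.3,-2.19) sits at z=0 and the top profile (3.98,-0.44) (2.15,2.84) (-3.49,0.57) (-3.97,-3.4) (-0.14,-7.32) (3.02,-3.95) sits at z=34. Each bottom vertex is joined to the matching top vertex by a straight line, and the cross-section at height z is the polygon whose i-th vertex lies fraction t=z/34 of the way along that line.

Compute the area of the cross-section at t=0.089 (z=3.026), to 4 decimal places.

Area at t=0.089: 31.7064

Cross-section at t=0.089: each vertex is (1-t)·p0[i] + t·p1[i].
  v1: (1-0.089)·(3.41,1) + 0.089·(3.98,-0.44) = (3.4607,0.8718)
  v2: (1-0.089)·(1.51,2.27) + 0.089·(2.15,2.84) = (1.5670,2.3207)
  v3: (1-0.089)·(-3.53,3.51) + 0.089·(-3.49,0.57) = (-3.5264,3.2483)
  v4: (1-0.089)·(-2.51,-1.27) + 0.089·(-3.97,-3.4) = (-2.6399,-1.4596)
  v5: (1-0.089)·(0.35,-2.22) + 0.089·(-0.14,-7.32) = (0.3064,-2.6739)
  v6: (1-0.089)·(4.3,-2.19) + 0.089·(3.02,-3.95) = (4.1861,-2.3466)
Shoelace sum Σ(x_i·y_{i+1} − x_{i+1}·y_i):
  i=1: 3.4607·2.3207 − 1.5670·0.8718 = +6.6653 (running +6.6653)
  i=2: 1.5670·3.2483 − -3.5264·2.3207 = +13.2739 (running +19.9392)
  i=3: -3.5264·-1.4596 − -2.6399·3.2483 = +13.7225 (running +33.6617)
  i=4: -2.6399·-2.6739 − 0.3064·-1.4596 = +7.5061 (running +41.1679)
  i=5: 0.3064·-2.3466 − 4.1861·-2.6739 = +10.4742 (running +51.6420)
  i=6: 4.1861·0.8718 − 3.4607·-2.3466 = +11.7707 (running +63.4127)
Area = |Σ|/2 = |63.4127|/2 = 31.7064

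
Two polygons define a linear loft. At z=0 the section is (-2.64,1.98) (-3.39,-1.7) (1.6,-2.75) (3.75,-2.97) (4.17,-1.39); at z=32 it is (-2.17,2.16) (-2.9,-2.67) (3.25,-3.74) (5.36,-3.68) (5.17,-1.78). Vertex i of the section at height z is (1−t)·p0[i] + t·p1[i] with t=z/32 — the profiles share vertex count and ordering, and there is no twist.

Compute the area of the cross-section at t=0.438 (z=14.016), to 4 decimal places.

Cross-section at t=0.438: each vertex is (1-t)·p0[i] + t·p1[i].
  v1: (1-0.438)·(-2.64,1.98) + 0.438·(-2.17,2.16) = (-2.4341,2.0588)
  v2: (1-0.438)·(-3.39,-1.7) + 0.438·(-2.9,-2.67) = (-3.1754,-2.1249)
  v3: (1-0.438)·(1.6,-2.75) + 0.438·(3.25,-3.74) = (2.3227,-3.1836)
  v4: (1-0.438)·(3.75,-2.97) + 0.438·(5.36,-3.68) = (4.4552,-3.2810)
  v5: (1-0.438)·(4.17,-1.39) + 0.438·(5.17,-1.78) = (4.6080,-1.5608)
Shoelace sum Σ(x_i·y_{i+1} − x_{i+1}·y_i):
  i=1: -2.4341·-2.1249 − -3.1754·2.0588 = +11.7098 (running +11.7098)
  i=2: -3.1754·-3.1836 − 2.3227·-2.1249 = +15.0446 (running +26.7544)
  i=3: 2.3227·-3.2810 − 4.4552·-3.1836 = +6.5629 (running +33.3173)
  i=4: 4.4552·-1.5608 − 4.6080·-3.2810 = +8.1650 (running +41.4823)
  i=5: 4.6080·2.0588 − -2.4341·-1.5608 = +5.6879 (running +47.1702)
Area = |Σ|/2 = |47.1702|/2 = 23.5851

Area at t=0.438: 23.5851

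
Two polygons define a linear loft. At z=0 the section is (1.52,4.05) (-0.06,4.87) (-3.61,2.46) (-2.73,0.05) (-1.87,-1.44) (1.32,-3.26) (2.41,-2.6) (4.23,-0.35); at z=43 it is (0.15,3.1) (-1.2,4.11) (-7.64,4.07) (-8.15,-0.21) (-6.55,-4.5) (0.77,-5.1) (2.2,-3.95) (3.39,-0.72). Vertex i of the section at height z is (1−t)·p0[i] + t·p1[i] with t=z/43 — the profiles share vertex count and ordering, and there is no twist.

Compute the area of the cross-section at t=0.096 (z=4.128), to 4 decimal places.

Area at t=0.096: 41.2206

Cross-section at t=0.096: each vertex is (1-t)·p0[i] + t·p1[i].
  v1: (1-0.096)·(1.52,4.05) + 0.096·(0.15,3.1) = (1.3885,3.9588)
  v2: (1-0.096)·(-0.06,4.87) + 0.096·(-1.2,4.11) = (-0.1694,4.7970)
  v3: (1-0.096)·(-3.61,2.46) + 0.096·(-7.64,4.07) = (-3.9969,2.6146)
  v4: (1-0.096)·(-2.73,0.05) + 0.096·(-8.15,-0.21) = (-3.2503,0.0250)
  v5: (1-0.096)·(-1.87,-1.44) + 0.096·(-6.55,-4.5) = (-2.3193,-1.7338)
  v6: (1-0.096)·(1.32,-3.26) + 0.096·(0.77,-5.1) = (1.2672,-3.4366)
  v7: (1-0.096)·(2.41,-2.6) + 0.096·(2.2,-3.95) = (2.3898,-2.7296)
  v8: (1-0.096)·(4.23,-0.35) + 0.096·(3.39,-0.72) = (4.1494,-0.3855)
Shoelace sum Σ(x_i·y_{i+1} − x_{i+1}·y_i):
  i=1: 1.3885·4.7970 − -0.1694·3.9588 = +7.3314 (running +7.3314)
  i=2: -0.1694·2.6146 − -3.9969·4.7970 = +18.7302 (running +26.0616)
  i=3: -3.9969·0.0250 − -3.2503·2.6146 = +8.3981 (running +34.4596)
  i=4: -3.2503·-1.7338 − -2.3193·0.0250 = +5.6933 (running +40.1530)
  i=5: -2.3193·-3.4366 − 1.2672·-1.7338 = +10.1676 (running +50.3205)
  i=6: 1.2672·-2.7296 − 2.3898·-3.4366 = +4.7541 (running +55.0746)
  i=7: 2.3898·-0.3855 − 4.1494·-2.7296 = +10.4048 (running +65.4794)
  i=8: 4.1494·3.9588 − 1.3885·-0.3855 = +16.9618 (running +82.4411)
Area = |Σ|/2 = |82.4411|/2 = 41.2206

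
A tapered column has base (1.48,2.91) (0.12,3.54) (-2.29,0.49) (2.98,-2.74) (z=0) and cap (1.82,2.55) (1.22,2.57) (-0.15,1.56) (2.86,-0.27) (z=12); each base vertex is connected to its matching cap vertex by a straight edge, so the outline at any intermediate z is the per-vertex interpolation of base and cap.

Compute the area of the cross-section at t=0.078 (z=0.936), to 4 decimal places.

Area at t=0.078: 14.1013

Cross-section at t=0.078: each vertex is (1-t)·p0[i] + t·p1[i].
  v1: (1-0.078)·(1.48,2.91) + 0.078·(1.82,2.55) = (1.5065,2.8819)
  v2: (1-0.078)·(0.12,3.54) + 0.078·(1.22,2.57) = (0.2058,3.4643)
  v3: (1-0.078)·(-2.29,0.49) + 0.078·(-0.15,1.56) = (-2.1231,0.5735)
  v4: (1-0.078)·(2.98,-2.74) + 0.078·(2.86,-0.27) = (2.9706,-2.5473)
Shoelace sum Σ(x_i·y_{i+1} − x_{i+1}·y_i):
  i=1: 1.5065·3.4643 − 0.2058·2.8819 = +4.6260 (running +4.6260)
  i=2: 0.2058·0.5735 − -2.1231·3.4643 = +7.4731 (running +12.0991)
  i=3: -2.1231·-2.5473 − 2.9706·0.5735 = +3.7047 (running +15.8038)
  i=4: 2.9706·2.8819 − 1.5065·-2.5473 = +12.3988 (running +28.2025)
Area = |Σ|/2 = |28.2025|/2 = 14.1013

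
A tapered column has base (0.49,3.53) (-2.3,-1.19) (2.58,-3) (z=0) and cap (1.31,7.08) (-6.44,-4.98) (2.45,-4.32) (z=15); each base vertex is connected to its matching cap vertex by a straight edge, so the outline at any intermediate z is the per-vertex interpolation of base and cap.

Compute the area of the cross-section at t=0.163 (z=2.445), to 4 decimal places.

Area at t=0.163: 18.9019

Cross-section at t=0.163: each vertex is (1-t)·p0[i] + t·p1[i].
  v1: (1-0.163)·(0.49,3.53) + 0.163·(1.31,7.08) = (0.6237,4.1086)
  v2: (1-0.163)·(-2.3,-1.19) + 0.163·(-6.44,-4.98) = (-2.9748,-1.8078)
  v3: (1-0.163)·(2.58,-3) + 0.163·(2.45,-4.32) = (2.5588,-3.2152)
Shoelace sum Σ(x_i·y_{i+1} − x_{i+1}·y_i):
  i=1: 0.6237·-1.8078 − -2.9748·4.1086 = +11.0951 (running +11.0951)
  i=2: -2.9748·-3.2152 − 2.5588·-1.8078 = +14.1903 (running +25.2853)
  i=3: 2.5588·4.1086 − 0.6237·-3.2152 = +12.5184 (running +37.8037)
Area = |Σ|/2 = |37.8037|/2 = 18.9019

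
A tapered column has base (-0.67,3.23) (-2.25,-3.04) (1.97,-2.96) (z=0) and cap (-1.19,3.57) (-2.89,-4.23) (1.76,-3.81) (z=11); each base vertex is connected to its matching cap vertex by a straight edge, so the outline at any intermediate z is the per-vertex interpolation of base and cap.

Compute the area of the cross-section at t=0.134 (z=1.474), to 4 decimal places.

Area at t=0.134: 13.7486

Cross-section at t=0.134: each vertex is (1-t)·p0[i] + t·p1[i].
  v1: (1-0.134)·(-0.67,3.23) + 0.134·(-1.19,3.57) = (-0.7397,3.2756)
  v2: (1-0.134)·(-2.25,-3.04) + 0.134·(-2.89,-4.23) = (-2.3358,-3.1995)
  v3: (1-0.134)·(1.97,-2.96) + 0.134·(1.76,-3.81) = (1.9419,-3.0739)
Shoelace sum Σ(x_i·y_{i+1} − x_{i+1}·y_i):
  i=1: -0.7397·-3.1995 − -2.3358·3.2756 = +10.0175 (running +10.0175)
  i=2: -2.3358·-3.0739 − 1.9419·-3.1995 = +13.3928 (running +23.4103)
  i=3: 1.9419·3.2756 − -0.7397·-3.0739 = +4.0870 (running +27.4973)
Area = |Σ|/2 = |27.4973|/2 = 13.7486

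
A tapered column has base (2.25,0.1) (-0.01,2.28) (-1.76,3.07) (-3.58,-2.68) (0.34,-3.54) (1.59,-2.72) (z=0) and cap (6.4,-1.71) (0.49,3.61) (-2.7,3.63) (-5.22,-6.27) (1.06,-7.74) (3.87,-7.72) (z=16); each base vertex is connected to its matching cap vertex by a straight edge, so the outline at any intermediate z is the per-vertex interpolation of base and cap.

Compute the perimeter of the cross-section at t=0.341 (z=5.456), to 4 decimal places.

Perimeter at t=0.341: 25.3631

Cross-section at t=0.341: each vertex is (1-t)·p0[i] + t·p1[i].
  v1: (1-0.341)·(2.25,0.1) + 0.341·(6.4,-1.71) = (3.6652,-0.5172)
  v2: (1-0.341)·(-0.01,2.28) + 0.341·(0.49,3.61) = (0.1605,2.7335)
  v3: (1-0.341)·(-1.76,3.07) + 0.341·(-2.7,3.63) = (-2.0805,3.2610)
  v4: (1-0.341)·(-3.58,-2.68) + 0.341·(-5.22,-6.27) = (-4.1392,-3.9042)
  v5: (1-0.341)·(0.34,-3.54) + 0.341·(1.06,-7.74) = (0.5855,-4.9722)
  v6: (1-0.341)·(1.59,-2.72) + 0.341·(3.87,-7.72) = (2.3675,-4.4250)
Perimeter = Σ |v_{i+1} − v_i|:
  edge 1→2: √(-3.5047² + 3.2507²) = 4.7802 (running 4.7802)
  edge 2→3: √(-2.2410² + 0.5274²) = 2.3023 (running 7.0824)
  edge 3→4: √(-2.0587² + -7.1651²) = 7.4550 (running 14.5375)
  edge 4→5: √(4.7248² + -1.0680²) = 4.8440 (running 19.3814)
  edge 5→6: √(1.7820² + 0.5472²) = 1.8641 (running 21.2455)
  edge 6→1: √(1.2977² + 3.9078²) = 4.1176 (running 25.3631)
Perimeter = 25.3631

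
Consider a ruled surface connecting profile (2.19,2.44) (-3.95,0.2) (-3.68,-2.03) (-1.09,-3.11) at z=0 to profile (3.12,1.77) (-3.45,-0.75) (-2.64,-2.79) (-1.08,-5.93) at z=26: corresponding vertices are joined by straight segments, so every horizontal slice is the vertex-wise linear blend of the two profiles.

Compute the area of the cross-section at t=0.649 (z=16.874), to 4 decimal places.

Cross-section at t=0.649: each vertex is (1-t)·p0[i] + t·p1[i].
  v1: (1-0.649)·(2.19,2.44) + 0.649·(3.12,1.77) = (2.7936,2.0052)
  v2: (1-0.649)·(-3.95,0.2) + 0.649·(-3.45,-0.75) = (-3.6255,-0.4166)
  v3: (1-0.649)·(-3.68,-2.03) + 0.649·(-2.64,-2.79) = (-3.0050,-2.5232)
  v4: (1-0.649)·(-1.09,-3.11) + 0.649·(-1.08,-5.93) = (-1.0835,-4.9402)
Shoelace sum Σ(x_i·y_{i+1} − x_{i+1}·y_i):
  i=1: 2.7936·-0.4166 − -3.6255·2.0052 = +6.1061 (running +6.1061)
  i=2: -3.6255·-2.5232 − -3.0050·-0.4166 = +7.8963 (running +14.0023)
  i=3: -3.0050·-4.9402 − -1.0835·-2.5232 = +12.1115 (running +26.1138)
  i=4: -1.0835·2.0052 − 2.7936·-4.9402 = +11.6281 (running +37.7419)
Area = |Σ|/2 = |37.7419|/2 = 18.8710

Area at t=0.649: 18.8710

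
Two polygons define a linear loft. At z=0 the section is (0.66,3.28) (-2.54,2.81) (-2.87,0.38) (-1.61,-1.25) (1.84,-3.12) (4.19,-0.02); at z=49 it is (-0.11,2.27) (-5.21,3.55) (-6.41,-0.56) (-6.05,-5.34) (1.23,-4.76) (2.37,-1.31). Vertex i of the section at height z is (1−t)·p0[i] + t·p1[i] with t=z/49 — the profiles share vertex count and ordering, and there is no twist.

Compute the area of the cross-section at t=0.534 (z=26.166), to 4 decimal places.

Cross-section at t=0.534: each vertex is (1-t)·p0[i] + t·p1[i].
  v1: (1-0.534)·(0.66,3.28) + 0.534·(-0.11,2.27) = (0.2488,2.7407)
  v2: (1-0.534)·(-2.54,2.81) + 0.534·(-5.21,3.55) = (-3.9658,3.2052)
  v3: (1-0.534)·(-2.87,0.38) + 0.534·(-6.41,-0.56) = (-4.7604,-0.1220)
  v4: (1-0.534)·(-1.61,-1.25) + 0.534·(-6.05,-5.34) = (-3.9810,-3.4341)
  v5: (1-0.534)·(1.84,-3.12) + 0.534·(1.23,-4.76) = (1.5143,-3.9958)
  v6: (1-0.534)·(4.19,-0.02) + 0.534·(2.37,-1.31) = (3.2181,-0.7089)
Shoelace sum Σ(x_i·y_{i+1} − x_{i+1}·y_i):
  i=1: 0.2488·3.2052 − -3.9658·2.7407 = +11.6664 (running +11.6664)
  i=2: -3.9658·-0.1220 − -4.7604·3.2052 = +15.7414 (running +27.4077)
  i=3: -4.7604·-3.4341 − -3.9810·-0.1220 = +15.8618 (running +43.2696)
  i=4: -3.9810·-3.9958 − 1.5143·-3.4341 = +21.1070 (running +64.3766)
  i=5: 1.5143·-0.7089 − 3.2181·-3.9958 = +11.7854 (running +76.1620)
  i=6: 3.2181·2.7407 − 0.2488·-0.7089 = +8.9962 (running +85.1582)
Area = |Σ|/2 = |85.1582|/2 = 42.5791

Area at t=0.534: 42.5791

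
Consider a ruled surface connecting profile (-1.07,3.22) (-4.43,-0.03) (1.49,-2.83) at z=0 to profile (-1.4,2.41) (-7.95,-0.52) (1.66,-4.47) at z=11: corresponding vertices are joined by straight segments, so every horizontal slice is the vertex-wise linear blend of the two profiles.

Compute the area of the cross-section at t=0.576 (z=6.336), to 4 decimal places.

Area at t=0.576: 21.3302

Cross-section at t=0.576: each vertex is (1-t)·p0[i] + t·p1[i].
  v1: (1-0.576)·(-1.07,3.22) + 0.576·(-1.4,2.41) = (-1.2601,2.7534)
  v2: (1-0.576)·(-4.43,-0.03) + 0.576·(-7.95,-0.52) = (-6.4575,-0.3122)
  v3: (1-0.576)·(1.49,-2.83) + 0.576·(1.66,-4.47) = (1.5879,-3.7746)
Shoelace sum Σ(x_i·y_{i+1} − x_{i+1}·y_i):
  i=1: -1.2601·-0.3122 − -6.4575·2.7534 = +18.1738 (running +18.1738)
  i=2: -6.4575·-3.7746 − 1.5879·-0.3122 = +24.8706 (running +43.0445)
  i=3: 1.5879·2.7534 − -1.2601·-3.7746 = -0.3841 (running +42.6604)
Area = |Σ|/2 = |42.6604|/2 = 21.3302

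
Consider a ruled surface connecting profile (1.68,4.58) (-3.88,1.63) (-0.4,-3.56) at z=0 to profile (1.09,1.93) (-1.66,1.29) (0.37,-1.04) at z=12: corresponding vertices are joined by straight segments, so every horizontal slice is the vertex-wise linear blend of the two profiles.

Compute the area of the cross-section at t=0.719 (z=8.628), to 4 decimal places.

Cross-section at t=0.719: each vertex is (1-t)·p0[i] + t·p1[i].
  v1: (1-0.719)·(1.68,4.58) + 0.719·(1.09,1.93) = (1.2558,2.6747)
  v2: (1-0.719)·(-3.88,1.63) + 0.719·(-1.66,1.29) = (-2.2838,1.3855)
  v3: (1-0.719)·(-0.4,-3.56) + 0.719·(0.37,-1.04) = (0.1536,-1.7481)
Shoelace sum Σ(x_i·y_{i+1} − x_{i+1}·y_i):
  i=1: 1.2558·1.3855 − -2.2838·2.6747 = +7.8484 (running +7.8484)
  i=2: -2.2838·-1.7481 − 0.1536·1.3855 = +3.7795 (running +11.6279)
  i=3: 0.1536·2.6747 − 1.2558·-1.7481 = +2.6062 (running +14.2341)
Area = |Σ|/2 = |14.2341|/2 = 7.1170

Area at t=0.719: 7.1170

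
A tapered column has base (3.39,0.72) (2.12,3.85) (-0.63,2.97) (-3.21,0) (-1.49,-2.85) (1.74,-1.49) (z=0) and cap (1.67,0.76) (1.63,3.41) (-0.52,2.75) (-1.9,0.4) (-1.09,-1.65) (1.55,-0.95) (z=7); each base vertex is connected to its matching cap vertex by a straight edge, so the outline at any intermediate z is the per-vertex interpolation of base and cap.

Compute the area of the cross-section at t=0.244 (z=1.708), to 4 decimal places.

Cross-section at t=0.244: each vertex is (1-t)·p0[i] + t·p1[i].
  v1: (1-0.244)·(3.39,0.72) + 0.244·(1.67,0.76) = (2.9703,0.7298)
  v2: (1-0.244)·(2.12,3.85) + 0.244·(1.63,3.41) = (2.0004,3.7426)
  v3: (1-0.244)·(-0.63,2.97) + 0.244·(-0.52,2.75) = (-0.6032,2.9163)
  v4: (1-0.244)·(-3.21,0) + 0.244·(-1.9,0.4) = (-2.8904,0.0976)
  v5: (1-0.244)·(-1.49,-2.85) + 0.244·(-1.09,-1.65) = (-1.3924,-2.5572)
  v6: (1-0.244)·(1.74,-1.49) + 0.244·(1.55,-0.95) = (1.6936,-1.3582)
Shoelace sum Σ(x_i·y_{i+1} − x_{i+1}·y_i):
  i=1: 2.9703·3.7426 − 2.0004·0.7298 = +9.6570 (running +9.6570)
  i=2: 2.0004·2.9163 − -0.6032·3.7426 = +8.0913 (running +17.7483)
  i=3: -0.6032·0.0976 − -2.8904·2.9163 = +8.3703 (running +26.1187)
  i=4: -2.8904·-2.5572 − -1.3924·0.0976 = +7.5271 (running +33.6458)
  i=5: -1.3924·-1.3582 − 1.6936·-2.5572 = +6.2222 (running +39.8680)
  i=6: 1.6936·0.7298 − 2.9703·-1.3582 = +5.2704 (running +45.1384)
Area = |Σ|/2 = |45.1384|/2 = 22.5692

Area at t=0.244: 22.5692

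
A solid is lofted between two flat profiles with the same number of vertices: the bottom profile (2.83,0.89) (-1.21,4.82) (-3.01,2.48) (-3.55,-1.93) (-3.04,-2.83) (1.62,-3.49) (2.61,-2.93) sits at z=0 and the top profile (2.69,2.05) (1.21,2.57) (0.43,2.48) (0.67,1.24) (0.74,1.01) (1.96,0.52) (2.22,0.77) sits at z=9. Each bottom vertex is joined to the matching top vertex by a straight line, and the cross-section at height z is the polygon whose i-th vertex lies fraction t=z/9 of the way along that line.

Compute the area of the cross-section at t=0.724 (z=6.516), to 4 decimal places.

Area at t=0.724: 8.9119

Cross-section at t=0.724: each vertex is (1-t)·p0[i] + t·p1[i].
  v1: (1-0.724)·(2.83,0.89) + 0.724·(2.69,2.05) = (2.7286,1.7298)
  v2: (1-0.724)·(-1.21,4.82) + 0.724·(1.21,2.57) = (0.5421,3.1910)
  v3: (1-0.724)·(-3.01,2.48) + 0.724·(0.43,2.48) = (-0.5194,2.4800)
  v4: (1-0.724)·(-3.55,-1.93) + 0.724·(0.67,1.24) = (-0.4947,0.3651)
  v5: (1-0.724)·(-3.04,-2.83) + 0.724·(0.74,1.01) = (-0.3033,-0.0498)
  v6: (1-0.724)·(1.62,-3.49) + 0.724·(1.96,0.52) = (1.8662,-0.5868)
  v7: (1-0.724)·(2.61,-2.93) + 0.724·(2.22,0.77) = (2.3276,-0.2512)
Shoelace sum Σ(x_i·y_{i+1} − x_{i+1}·y_i):
  i=1: 2.7286·3.1910 − 0.5421·1.7298 = +7.7694 (running +7.7694)
  i=2: 0.5421·2.4800 − -0.5194·3.1910 = +3.0019 (running +10.7713)
  i=3: -0.5194·0.3651 − -0.4947·2.4800 = +1.0373 (running +11.8085)
  i=4: -0.4947·-0.0498 − -0.3033·0.3651 = +0.1354 (running +11.9439)
  i=5: -0.3033·-0.5868 − 1.8662·-0.0498 = +0.2710 (running +12.2149)
  i=6: 1.8662·-0.2512 − 2.3276·-0.5868 = +0.8970 (running +13.1119)
  i=7: 2.3276·1.7298 − 2.7286·-0.2512 = +4.7119 (running +17.8237)
Area = |Σ|/2 = |17.8237|/2 = 8.9119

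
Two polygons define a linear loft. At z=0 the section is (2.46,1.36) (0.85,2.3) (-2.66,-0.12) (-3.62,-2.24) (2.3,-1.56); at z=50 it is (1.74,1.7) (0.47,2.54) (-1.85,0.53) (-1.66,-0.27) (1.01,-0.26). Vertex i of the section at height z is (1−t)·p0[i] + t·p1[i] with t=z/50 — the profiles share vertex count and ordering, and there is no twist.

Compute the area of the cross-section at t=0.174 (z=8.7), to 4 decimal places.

Cross-section at t=0.174: each vertex is (1-t)·p0[i] + t·p1[i].
  v1: (1-0.174)·(2.46,1.36) + 0.174·(1.74,1.7) = (2.3347,1.4192)
  v2: (1-0.174)·(0.85,2.3) + 0.174·(0.47,2.54) = (0.7839,2.3418)
  v3: (1-0.174)·(-2.66,-0.12) + 0.174·(-1.85,0.53) = (-2.5191,-0.0069)
  v4: (1-0.174)·(-3.62,-2.24) + 0.174·(-1.66,-0.27) = (-3.2790,-1.8972)
  v5: (1-0.174)·(2.3,-1.56) + 0.174·(1.01,-0.26) = (2.0755,-1.3338)
Shoelace sum Σ(x_i·y_{i+1} − x_{i+1}·y_i):
  i=1: 2.3347·2.3418 − 0.7839·1.4192 = +4.3549 (running +4.3549)
  i=2: 0.7839·-0.0069 − -2.5191·2.3418 = +5.8936 (running +10.2485)
  i=3: -2.5191·-1.8972 − -3.2790·-0.0069 = +4.7566 (running +15.0051)
  i=4: -3.2790·-1.3338 − 2.0755·-1.8972 = +8.3112 (running +23.3163)
  i=5: 2.0755·1.4192 − 2.3347·-1.3338 = +6.0596 (running +29.3759)
Area = |Σ|/2 = |29.3759|/2 = 14.6880

Area at t=0.174: 14.6880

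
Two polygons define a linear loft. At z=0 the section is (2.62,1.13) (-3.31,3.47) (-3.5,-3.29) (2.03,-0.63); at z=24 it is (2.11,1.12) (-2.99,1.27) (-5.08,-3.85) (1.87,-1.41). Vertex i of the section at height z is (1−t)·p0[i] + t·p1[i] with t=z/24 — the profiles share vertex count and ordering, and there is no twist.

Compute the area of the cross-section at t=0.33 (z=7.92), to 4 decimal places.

Cross-section at t=0.33: each vertex is (1-t)·p0[i] + t·p1[i].
  v1: (1-0.33)·(2.62,1.13) + 0.33·(2.11,1.12) = (2.4517,1.1267)
  v2: (1-0.33)·(-3.31,3.47) + 0.33·(-2.99,1.27) = (-3.2044,2.7440)
  v3: (1-0.33)·(-3.5,-3.29) + 0.33·(-5.08,-3.85) = (-4.0214,-3.4748)
  v4: (1-0.33)·(2.03,-0.63) + 0.33·(1.87,-1.41) = (1.9772,-0.8874)
Shoelace sum Σ(x_i·y_{i+1} − x_{i+1}·y_i):
  i=1: 2.4517·2.7440 − -3.2044·1.1267 = +10.3379 (running +10.3379)
  i=2: -3.2044·-3.4748 − -4.0214·2.7440 = +22.1694 (running +32.5072)
  i=3: -4.0214·-0.8874 − 1.9772·-3.4748 = +10.4390 (running +42.9462)
  i=4: 1.9772·1.1267 − 2.4517·-0.8874 = +4.4033 (running +47.3495)
Area = |Σ|/2 = |47.3495|/2 = 23.6748

Area at t=0.33: 23.6748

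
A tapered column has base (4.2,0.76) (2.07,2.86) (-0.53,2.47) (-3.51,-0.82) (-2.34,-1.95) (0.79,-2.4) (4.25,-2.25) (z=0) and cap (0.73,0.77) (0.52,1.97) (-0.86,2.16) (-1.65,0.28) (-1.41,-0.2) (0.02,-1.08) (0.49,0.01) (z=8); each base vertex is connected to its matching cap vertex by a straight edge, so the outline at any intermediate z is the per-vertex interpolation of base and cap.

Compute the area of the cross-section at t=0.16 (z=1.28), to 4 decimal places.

Cross-section at t=0.16: each vertex is (1-t)·p0[i] + t·p1[i].
  v1: (1-0.16)·(4.2,0.76) + 0.16·(0.73,0.77) = (3.6448,0.7616)
  v2: (1-0.16)·(2.07,2.86) + 0.16·(0.52,1.97) = (1.8220,2.7176)
  v3: (1-0.16)·(-0.53,2.47) + 0.16·(-0.86,2.16) = (-0.5828,2.4204)
  v4: (1-0.16)·(-3.51,-0.82) + 0.16·(-1.65,0.28) = (-3.2124,-0.6440)
  v5: (1-0.16)·(-2.34,-1.95) + 0.16·(-1.41,-0.2) = (-2.1912,-1.6700)
  v6: (1-0.16)·(0.79,-2.4) + 0.16·(0.02,-1.08) = (0.6668,-2.1888)
  v7: (1-0.16)·(4.25,-2.25) + 0.16·(0.49,0.01) = (3.6484,-1.8884)
Shoelace sum Σ(x_i·y_{i+1} − x_{i+1}·y_i):
  i=1: 3.6448·2.7176 − 1.8220·0.7616 = +8.5175 (running +8.5175)
  i=2: 1.8220·2.4204 − -0.5828·2.7176 = +5.9938 (running +14.5113)
  i=3: -0.5828·-0.6440 − -3.2124·2.4204 = +8.1506 (running +22.6619)
  i=4: -3.2124·-1.6700 − -2.1912·-0.6440 = +3.9536 (running +26.6155)
  i=5: -2.1912·-2.1888 − 0.6668·-1.6700 = +5.9097 (running +32.5251)
  i=6: 0.6668·-1.8884 − 3.6484·-2.1888 = +6.7264 (running +39.2515)
  i=7: 3.6484·0.7616 − 3.6448·-1.8884 = +9.6615 (running +48.9130)
Area = |Σ|/2 = |48.9130|/2 = 24.4565

Area at t=0.16: 24.4565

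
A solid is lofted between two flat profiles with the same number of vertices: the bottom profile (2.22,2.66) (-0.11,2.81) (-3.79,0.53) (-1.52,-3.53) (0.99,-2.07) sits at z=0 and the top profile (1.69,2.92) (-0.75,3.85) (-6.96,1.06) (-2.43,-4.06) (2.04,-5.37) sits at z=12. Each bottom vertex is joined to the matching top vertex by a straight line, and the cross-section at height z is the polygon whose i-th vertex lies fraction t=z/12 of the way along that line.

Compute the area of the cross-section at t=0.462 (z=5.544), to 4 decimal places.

Cross-section at t=0.462: each vertex is (1-t)·p0[i] + t·p1[i].
  v1: (1-0.462)·(2.22,2.66) + 0.462·(1.69,2.92) = (1.9751,2.7801)
  v2: (1-0.462)·(-0.11,2.81) + 0.462·(-0.75,3.85) = (-0.4057,3.2905)
  v3: (1-0.462)·(-3.79,0.53) + 0.462·(-6.96,1.06) = (-5.2545,0.7749)
  v4: (1-0.462)·(-1.52,-3.53) + 0.462·(-2.43,-4.06) = (-1.9404,-3.7749)
  v5: (1-0.462)·(0.99,-2.07) + 0.462·(2.04,-5.37) = (1.4751,-3.5946)
Shoelace sum Σ(x_i·y_{i+1} − x_{i+1}·y_i):
  i=1: 1.9751·3.2905 − -0.4057·2.7801 = +7.6270 (running +7.6270)
  i=2: -0.4057·0.7749 − -5.2545·3.2905 = +16.9756 (running +24.6026)
  i=3: -5.2545·-3.7749 − -1.9404·0.7749 = +21.3387 (running +45.9413)
  i=4: -1.9404·-3.5946 − 1.4751·-3.7749 = +12.5433 (running +58.4846)
  i=5: 1.4751·2.7801 − 1.9751·-3.5946 = +11.2008 (running +69.6854)
Area = |Σ|/2 = |69.6854|/2 = 34.8427

Area at t=0.462: 34.8427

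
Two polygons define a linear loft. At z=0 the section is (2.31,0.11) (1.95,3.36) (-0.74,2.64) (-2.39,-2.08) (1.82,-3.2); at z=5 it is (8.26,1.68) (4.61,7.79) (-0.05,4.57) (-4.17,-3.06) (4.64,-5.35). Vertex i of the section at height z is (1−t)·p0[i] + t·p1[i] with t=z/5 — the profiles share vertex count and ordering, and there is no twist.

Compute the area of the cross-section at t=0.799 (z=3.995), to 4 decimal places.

Area at t=0.799: 74.3569

Cross-section at t=0.799: each vertex is (1-t)·p0[i] + t·p1[i].
  v1: (1-0.799)·(2.31,0.11) + 0.799·(8.26,1.68) = (7.0641,1.3644)
  v2: (1-0.799)·(1.95,3.36) + 0.799·(4.61,7.79) = (4.0753,6.8996)
  v3: (1-0.799)·(-0.74,2.64) + 0.799·(-0.05,4.57) = (-0.1887,4.1821)
  v4: (1-0.799)·(-2.39,-2.08) + 0.799·(-4.17,-3.06) = (-3.8122,-2.8630)
  v5: (1-0.799)·(1.82,-3.2) + 0.799·(4.64,-5.35) = (4.0732,-4.9179)
Shoelace sum Σ(x_i·y_{i+1} − x_{i+1}·y_i):
  i=1: 7.0641·6.8996 − 4.0753·1.3644 = +43.1784 (running +43.1784)
  i=2: 4.0753·4.1821 − -0.1887·6.8996 = +18.3452 (running +61.5236)
  i=3: -0.1887·-2.8630 − -3.8122·4.1821 = +16.4832 (running +78.0068)
  i=4: -3.8122·-4.9179 − 4.0732·-2.8630 = +30.4095 (running +108.4163)
  i=5: 4.0732·1.3644 − 7.0641·-4.9179 = +40.2975 (running +148.7139)
Area = |Σ|/2 = |148.7139|/2 = 74.3569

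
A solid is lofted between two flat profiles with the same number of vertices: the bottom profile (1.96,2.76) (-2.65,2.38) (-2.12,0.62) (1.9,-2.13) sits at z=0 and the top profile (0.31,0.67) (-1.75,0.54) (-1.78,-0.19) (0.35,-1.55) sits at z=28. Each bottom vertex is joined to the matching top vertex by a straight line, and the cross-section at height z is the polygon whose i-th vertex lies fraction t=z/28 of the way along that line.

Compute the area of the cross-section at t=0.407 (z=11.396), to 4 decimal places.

Area at t=0.407: 8.6397

Cross-section at t=0.407: each vertex is (1-t)·p0[i] + t·p1[i].
  v1: (1-0.407)·(1.96,2.76) + 0.407·(0.31,0.67) = (1.2885,1.9094)
  v2: (1-0.407)·(-2.65,2.38) + 0.407·(-1.75,0.54) = (-2.2837,1.6311)
  v3: (1-0.407)·(-2.12,0.62) + 0.407·(-1.78,-0.19) = (-1.9816,0.2903)
  v4: (1-0.407)·(1.9,-2.13) + 0.407·(0.35,-1.55) = (1.2691,-1.8939)
Shoelace sum Σ(x_i·y_{i+1} − x_{i+1}·y_i):
  i=1: 1.2885·1.6311 − -2.2837·1.9094 = +6.4620 (running +6.4620)
  i=2: -2.2837·0.2903 − -1.9816·1.6311 = +2.5692 (running +9.0313)
  i=3: -1.9816·-1.8939 − 1.2691·0.2903 = +3.3846 (running +12.4159)
  i=4: 1.2691·1.9094 − 1.2885·-1.8939 = +4.8635 (running +17.2794)
Area = |Σ|/2 = |17.2794|/2 = 8.6397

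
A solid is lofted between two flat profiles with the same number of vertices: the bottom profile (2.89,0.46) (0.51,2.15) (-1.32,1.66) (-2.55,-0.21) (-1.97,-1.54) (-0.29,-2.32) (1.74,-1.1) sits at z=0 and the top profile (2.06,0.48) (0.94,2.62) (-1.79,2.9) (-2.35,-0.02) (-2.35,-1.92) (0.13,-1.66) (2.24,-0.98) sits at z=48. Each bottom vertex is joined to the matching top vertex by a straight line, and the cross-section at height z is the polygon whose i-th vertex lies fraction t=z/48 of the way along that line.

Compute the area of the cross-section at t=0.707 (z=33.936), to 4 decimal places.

Area at t=0.707: 16.6424

Cross-section at t=0.707: each vertex is (1-t)·p0[i] + t·p1[i].
  v1: (1-0.707)·(2.89,0.46) + 0.707·(2.06,0.48) = (2.3032,0.4741)
  v2: (1-0.707)·(0.51,2.15) + 0.707·(0.94,2.62) = (0.8140,2.4823)
  v3: (1-0.707)·(-1.32,1.66) + 0.707·(-1.79,2.9) = (-1.6523,2.5367)
  v4: (1-0.707)·(-2.55,-0.21) + 0.707·(-2.35,-0.02) = (-2.4086,-0.0757)
  v5: (1-0.707)·(-1.97,-1.54) + 0.707·(-2.35,-1.92) = (-2.2387,-1.8087)
  v6: (1-0.707)·(-0.29,-2.32) + 0.707·(0.13,-1.66) = (0.0069,-1.8534)
  v7: (1-0.707)·(1.74,-1.1) + 0.707·(2.24,-0.98) = (2.0935,-1.0152)
Shoelace sum Σ(x_i·y_{i+1} − x_{i+1}·y_i):
  i=1: 2.3032·2.4823 − 0.8140·0.4741 = +5.3312 (running +5.3312)
  i=2: 0.8140·2.5367 − -1.6523·2.4823 = +6.1663 (running +11.4976)
  i=3: -1.6523·-0.0757 − -2.4086·2.5367 = +6.2349 (running +17.7325)
  i=4: -2.4086·-1.8087 − -2.2387·-0.0757 = +4.1869 (running +21.9194)
  i=5: -2.2387·-1.8534 − 0.0069·-1.8087 = +4.1616 (running +26.0810)
  i=6: 0.0069·-1.0152 − 2.0935·-1.8534 = +3.8730 (running +29.9540)
  i=7: 2.0935·0.4741 − 2.3032·-1.0152 = +3.3307 (running +33.2848)
Area = |Σ|/2 = |33.2848|/2 = 16.6424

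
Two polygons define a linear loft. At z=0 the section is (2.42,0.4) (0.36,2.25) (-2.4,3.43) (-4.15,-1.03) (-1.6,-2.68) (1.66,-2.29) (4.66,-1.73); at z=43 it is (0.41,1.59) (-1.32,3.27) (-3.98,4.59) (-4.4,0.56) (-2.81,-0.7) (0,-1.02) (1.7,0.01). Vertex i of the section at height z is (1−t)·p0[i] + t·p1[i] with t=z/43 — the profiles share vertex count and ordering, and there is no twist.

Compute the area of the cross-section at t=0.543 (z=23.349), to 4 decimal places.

Area at t=0.543: 24.4982

Cross-section at t=0.543: each vertex is (1-t)·p0[i] + t·p1[i].
  v1: (1-0.543)·(2.42,0.4) + 0.543·(0.41,1.59) = (1.3286,1.0462)
  v2: (1-0.543)·(0.36,2.25) + 0.543·(-1.32,3.27) = (-0.5522,2.8039)
  v3: (1-0.543)·(-2.4,3.43) + 0.543·(-3.98,4.59) = (-3.2579,4.0599)
  v4: (1-0.543)·(-4.15,-1.03) + 0.543·(-4.4,0.56) = (-4.2858,-0.1666)
  v5: (1-0.543)·(-1.6,-2.68) + 0.543·(-2.81,-0.7) = (-2.2570,-1.6049)
  v6: (1-0.543)·(1.66,-2.29) + 0.543·(0,-1.02) = (0.7586,-1.6004)
  v7: (1-0.543)·(4.66,-1.73) + 0.543·(1.7,0.01) = (3.0527,-0.7852)
Shoelace sum Σ(x_i·y_{i+1} − x_{i+1}·y_i):
  i=1: 1.3286·2.8039 − -0.5522·1.0462 = +4.3029 (running +4.3029)
  i=2: -0.5522·4.0599 − -3.2579·2.8039 = +6.8928 (running +11.1956)
  i=3: -3.2579·-0.1666 − -4.2858·4.0599 = +17.9425 (running +29.1381)
  i=4: -4.2858·-1.6049 − -2.2570·-0.1666 = +6.5019 (running +35.6401)
  i=5: -2.2570·-1.6004 − 0.7586·-1.6049 = +4.8296 (running +40.4697)
  i=6: 0.7586·-0.7852 − 3.0527·-1.6004 = +4.2899 (running +44.7596)
  i=7: 3.0527·1.0462 − 1.3286·-0.7852 = +4.2368 (running +48.9964)
Area = |Σ|/2 = |48.9964|/2 = 24.4982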